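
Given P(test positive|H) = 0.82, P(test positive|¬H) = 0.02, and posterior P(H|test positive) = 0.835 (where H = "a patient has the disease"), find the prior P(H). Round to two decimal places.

In odds form, posterior odds = prior odds × likelihood ratio, so prior odds = posterior odds ÷ LR.
Posterior odds = 0.835/(1−0.835) = 5.0606. LR = 0.82/0.02 = 41.0000.
Prior odds = 5.0606/41.0000 = 0.1234, so P(H) = 0.1234/(1+0.1234) ≈ 0.11.

P(H) = 0.11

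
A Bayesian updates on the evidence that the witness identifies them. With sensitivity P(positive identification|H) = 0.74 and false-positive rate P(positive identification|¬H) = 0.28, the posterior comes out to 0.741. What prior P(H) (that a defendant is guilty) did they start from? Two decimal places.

P(H) = 0.52

Bayes' rule in odds form gives O(H|E) = O(H)·[P(E|H)/P(E|¬H)], hence O(H) = O(H|E)/LR.
Posterior odds = 0.741/(1−0.741) = 2.8610. LR = 0.74/0.28 = 2.6429.
Prior odds = 2.8610/2.6429 = 1.0825, so P(H) = 1.0825/(1+1.0825) ≈ 0.52.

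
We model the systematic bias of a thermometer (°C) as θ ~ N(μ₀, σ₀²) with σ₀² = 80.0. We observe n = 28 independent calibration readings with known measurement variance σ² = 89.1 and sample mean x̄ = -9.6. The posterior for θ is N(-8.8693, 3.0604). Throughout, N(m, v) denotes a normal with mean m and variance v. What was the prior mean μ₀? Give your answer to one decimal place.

μ₀ = 9.5

The posterior mean is a precision-weighted average: μ_n = (τ₀μ₀ + τ_data·x̄)/(τ₀+τ_data), with τ₀=1/σ₀² and τ_data=n/σ².
Here τ₀ = 1/80.0 = 0.012500 and τ_data = 28/89.1 = 0.314254, so τ_n = 0.326754.
Rearranging for μ₀: μ₀ = (μ_n·τ_n − τ_data·x̄)/τ₀ = (-8.8693·0.326754 − 0.314254·-9.6) / 0.012500 = 0.118759/0.012500 ≈ 9.5.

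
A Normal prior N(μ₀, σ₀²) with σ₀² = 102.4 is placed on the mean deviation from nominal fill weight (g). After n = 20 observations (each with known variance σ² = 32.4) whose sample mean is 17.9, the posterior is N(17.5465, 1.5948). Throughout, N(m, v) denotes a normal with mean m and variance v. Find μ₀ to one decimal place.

With known observation variance, the Normal–Normal posterior has precision τ_n = τ₀ + n/σ² and mean μ_n = (τ₀μ₀ + (n/σ²)x̄)/τ_n.
Here τ₀ = 1/102.4 = 0.009766 and τ_data = 20/32.4 = 0.617284, so τ_n = 0.627050.
Rearranging for μ₀: μ₀ = (μ_n·τ_n − τ_data·x̄)/τ₀ = (17.5465·0.627050 − 0.617284·17.9) / 0.009766 = -0.046851/0.009766 ≈ -4.8.

μ₀ = -4.8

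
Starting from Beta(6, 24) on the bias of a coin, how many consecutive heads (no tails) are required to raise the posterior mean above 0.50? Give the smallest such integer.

After k heads and 0 tails the posterior is Beta(6+k, 24), with mean (6+k)/(6+24+k).
Set (6+k)/(30+k) > 0.50 and solve: k > (0.50·30 − 6)/(1 − 0.50) = 18.000.
The smallest integer exceeding 18.000 is 19, and checking k=19: (25)/(49) = 0.5102 > 0.50.

k = 19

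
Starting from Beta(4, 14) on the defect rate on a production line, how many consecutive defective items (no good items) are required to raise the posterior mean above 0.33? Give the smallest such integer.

After k defective items and 0 good items the posterior is Beta(4+k, 14), with mean (4+k)/(4+14+k).
Set (4+k)/(18+k) > 0.33 and solve: k > (0.33·18 − 4)/(1 − 0.33) = 2.896.
The smallest integer exceeding 2.896 is 3, and checking k=3: (7)/(21) = 0.3333 > 0.33.

k = 3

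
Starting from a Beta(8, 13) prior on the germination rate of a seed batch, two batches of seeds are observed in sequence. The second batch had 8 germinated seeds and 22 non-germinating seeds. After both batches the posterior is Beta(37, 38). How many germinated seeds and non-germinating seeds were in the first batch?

Because Beta–binomial updating is additive in the counts, the combined data contributed (α_post−α_prior, β_post−β_prior) successes and failures.
Total across both batches: 37−8=29 germinated seeds, 38−13=25 non-germinating seeds.
Subtract the second batch: 29−8=21 germinated seeds and 25−22=3 non-germinating seeds.

21 germinated seeds and 3 non-germinating seeds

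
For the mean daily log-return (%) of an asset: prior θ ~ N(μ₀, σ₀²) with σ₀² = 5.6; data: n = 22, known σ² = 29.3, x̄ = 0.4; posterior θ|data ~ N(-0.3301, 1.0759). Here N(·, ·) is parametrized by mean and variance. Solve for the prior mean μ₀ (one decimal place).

With known observation variance, the Normal–Normal posterior has precision τ_n = τ₀ + n/σ² and mean μ_n = (τ₀μ₀ + (n/σ²)x̄)/τ_n.
Here τ₀ = 1/5.6 = 0.178571 and τ_data = 22/29.3 = 0.750853, so τ_n = 0.929424.
Rearranging for μ₀: μ₀ = (μ_n·τ_n − τ_data·x̄)/τ₀ = (-0.3301·0.929424 − 0.750853·0.4) / 0.178571 = -0.607144/0.178571 ≈ -3.4.

μ₀ = -3.4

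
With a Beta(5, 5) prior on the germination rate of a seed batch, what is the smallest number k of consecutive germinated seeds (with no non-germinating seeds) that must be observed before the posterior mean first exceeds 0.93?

After k germinated seeds and 0 non-germinating seeds the posterior is Beta(5+k, 5), with mean (5+k)/(5+5+k).
Set (5+k)/(10+k) > 0.93 and solve: k > (0.93·10 − 5)/(1 − 0.93) = 61.429.
The smallest integer exceeding 61.429 is 62.

k = 62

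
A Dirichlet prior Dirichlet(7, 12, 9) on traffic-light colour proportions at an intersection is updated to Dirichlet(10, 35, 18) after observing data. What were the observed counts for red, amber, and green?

counts (3, 23, 9)

For a Dirichlet(α) prior with multinomial counts c, the posterior is Dirichlet(α + c) componentwise.
Counts are posterior − prior componentwise: 10−7=3, 35−12=23, 18−9=9.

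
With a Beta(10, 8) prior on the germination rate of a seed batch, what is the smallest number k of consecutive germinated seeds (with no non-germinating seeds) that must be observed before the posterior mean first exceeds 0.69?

k = 8

After k germinated seeds and 0 non-germinating seeds the posterior is Beta(10+k, 8), with mean (10+k)/(10+8+k).
Set (10+k)/(18+k) > 0.69 and solve: k > (0.69·18 − 10)/(1 − 0.69) = 7.806.
The smallest integer exceeding 7.806 is 8, and checking k=8: (18)/(26) = 0.6923 > 0.69.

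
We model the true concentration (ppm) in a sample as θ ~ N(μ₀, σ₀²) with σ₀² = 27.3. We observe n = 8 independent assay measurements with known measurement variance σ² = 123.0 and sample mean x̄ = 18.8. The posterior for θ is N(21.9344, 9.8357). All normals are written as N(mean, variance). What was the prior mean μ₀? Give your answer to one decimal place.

The posterior mean is a precision-weighted average: μ_n = (τ₀μ₀ + τ_data·x̄)/(τ₀+τ_data), with τ₀=1/σ₀² and τ_data=n/σ².
Here τ₀ = 1/27.3 = 0.036630 and τ_data = 8/123.0 = 0.065041, so τ_n = 0.101671.
Rearranging for μ₀: μ₀ = (μ_n·τ_n − τ_data·x̄)/τ₀ = (21.9344·0.101671 − 0.065041·18.8) / 0.036630 = 1.007322/0.036630 ≈ 27.5.

μ₀ = 27.5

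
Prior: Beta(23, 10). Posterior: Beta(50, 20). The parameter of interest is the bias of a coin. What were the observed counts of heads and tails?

Beta is conjugate to the binomial likelihood: posterior = Beta(α+s, β+f).
Match parameters: s=50−23=27, f=20−10=10.

27 heads and 10 tails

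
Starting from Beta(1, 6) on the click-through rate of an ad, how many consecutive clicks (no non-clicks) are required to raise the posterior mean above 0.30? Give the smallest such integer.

After k clicks and 0 non-clicks the posterior is Beta(1+k, 6), with mean (1+k)/(1+6+k).
Set (1+k)/(7+k) > 0.30 and solve: k > (0.30·7 − 1)/(1 − 0.30) = 1.571.
The smallest integer exceeding 1.571 is 2, and checking k=2: (3)/(9) = 0.3333 > 0.30.

k = 2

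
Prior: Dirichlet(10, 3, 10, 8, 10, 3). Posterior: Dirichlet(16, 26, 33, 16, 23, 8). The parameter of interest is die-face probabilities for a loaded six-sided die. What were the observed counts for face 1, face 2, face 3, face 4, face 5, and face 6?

For a Dirichlet(α) prior with multinomial counts c, the posterior is Dirichlet(α + c) componentwise.
Counts are posterior − prior componentwise: 16−10=6, 26−3=23, 33−10=23, 16−8=8, 23−10=13, 8−3=5.

counts (6, 23, 23, 8, 13, 5)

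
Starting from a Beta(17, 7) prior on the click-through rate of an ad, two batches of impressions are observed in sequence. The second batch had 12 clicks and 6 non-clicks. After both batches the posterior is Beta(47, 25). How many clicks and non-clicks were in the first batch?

Because Beta–binomial updating is additive in the counts, the combined data contributed (α_post−α_prior, β_post−β_prior) successes and failures.
Total across both batches: 47−17=30 clicks, 25−7=18 non-clicks.
Subtract the second batch: 30−12=18 clicks and 18−6=12 non-clicks.

18 clicks and 12 non-clicks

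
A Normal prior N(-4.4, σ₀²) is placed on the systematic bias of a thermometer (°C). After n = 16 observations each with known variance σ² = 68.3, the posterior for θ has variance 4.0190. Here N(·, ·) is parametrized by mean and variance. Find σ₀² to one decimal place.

σ₀² = 68.7

Posterior precision equals prior precision plus data precision: 1/σ_n² = 1/σ₀² + n/σ².
So 1/σ₀² = 1/4.0190 − 16/68.3 = 0.248818 − 0.234261 = 0.014557.
Hence σ₀² = 1/0.014557 ≈ 68.7.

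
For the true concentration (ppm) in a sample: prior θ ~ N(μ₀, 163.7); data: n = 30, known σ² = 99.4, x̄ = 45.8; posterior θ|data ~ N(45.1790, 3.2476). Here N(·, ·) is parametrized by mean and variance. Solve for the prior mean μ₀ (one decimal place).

The posterior mean is a precision-weighted average: μ_n = (τ₀μ₀ + τ_data·x̄)/(τ₀+τ_data), with τ₀=1/σ₀² and τ_data=n/σ².
Here τ₀ = 1/163.7 = 0.006109 and τ_data = 30/99.4 = 0.301811, so τ_n = 0.307920.
Rearranging for μ₀: μ₀ = (μ_n·τ_n − τ_data·x̄)/τ₀ = (45.1790·0.307920 − 0.301811·45.8) / 0.006109 = 0.088574/0.006109 ≈ 14.5.

μ₀ = 14.5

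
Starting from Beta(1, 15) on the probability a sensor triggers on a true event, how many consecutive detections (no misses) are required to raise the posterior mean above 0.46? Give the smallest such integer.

k = 12

After k detections and 0 misses the posterior is Beta(1+k, 15), with mean (1+k)/(1+15+k).
Set (1+k)/(16+k) > 0.46 and solve: k > (0.46·16 − 1)/(1 − 0.46) = 11.778.
The smallest integer exceeding 11.778 is 12, and checking k=12: (13)/(28) = 0.4643 > 0.46.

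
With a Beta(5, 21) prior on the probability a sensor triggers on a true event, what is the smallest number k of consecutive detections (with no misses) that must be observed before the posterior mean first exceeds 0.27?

k = 3

After k detections and 0 misses the posterior is Beta(5+k, 21), with mean (5+k)/(5+21+k).
Set (5+k)/(26+k) > 0.27 and solve: k > (0.27·26 − 5)/(1 − 0.27) = 2.767.
The smallest integer exceeding 2.767 is 3, and checking k=3: (8)/(29) = 0.2759 > 0.27.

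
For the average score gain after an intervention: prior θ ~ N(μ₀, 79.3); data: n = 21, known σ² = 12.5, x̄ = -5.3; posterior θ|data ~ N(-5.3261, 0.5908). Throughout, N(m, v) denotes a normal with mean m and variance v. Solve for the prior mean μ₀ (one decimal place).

μ₀ = -8.8

With known observation variance, the Normal–Normal posterior has precision τ_n = τ₀ + n/σ² and mean μ_n = (τ₀μ₀ + (n/σ²)x̄)/τ_n.
Here τ₀ = 1/79.3 = 0.012610 and τ_data = 21/12.5 = 1.680000, so τ_n = 1.692610.
Rearranging for μ₀: μ₀ = (μ_n·τ_n − τ_data·x̄)/τ₀ = (-5.3261·1.692610 − 1.680000·-5.3) / 0.012610 = -0.111010/0.012610 ≈ -8.8.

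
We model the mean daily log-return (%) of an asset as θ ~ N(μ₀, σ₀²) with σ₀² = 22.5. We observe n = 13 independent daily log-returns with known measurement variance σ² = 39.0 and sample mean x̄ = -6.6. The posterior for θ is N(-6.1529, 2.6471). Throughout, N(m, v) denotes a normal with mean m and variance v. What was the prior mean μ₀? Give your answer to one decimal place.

μ₀ = -2.8

The posterior mean is a precision-weighted average: μ_n = (τ₀μ₀ + τ_data·x̄)/(τ₀+τ_data), with τ₀=1/σ₀² and τ_data=n/σ².
Here τ₀ = 1/22.5 = 0.044444 and τ_data = 13/39.0 = 0.333333, so τ_n = 0.377777.
Rearranging for μ₀: μ₀ = (μ_n·τ_n − τ_data·x̄)/τ₀ = (-6.1529·0.377777 − 0.333333·-6.6) / 0.044444 = -0.124426/0.044444 ≈ -2.8.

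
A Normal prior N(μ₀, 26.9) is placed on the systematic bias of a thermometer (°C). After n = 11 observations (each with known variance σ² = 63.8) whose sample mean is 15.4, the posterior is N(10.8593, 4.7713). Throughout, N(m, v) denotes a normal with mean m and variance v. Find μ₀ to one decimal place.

μ₀ = -10.2

The posterior mean is a precision-weighted average: μ_n = (τ₀μ₀ + τ_data·x̄)/(τ₀+τ_data), with τ₀=1/σ₀² and τ_data=n/σ².
Here τ₀ = 1/26.9 = 0.037175 and τ_data = 11/63.8 = 0.172414, so τ_n = 0.209589.
Rearranging for μ₀: μ₀ = (μ_n·τ_n − τ_data·x̄)/τ₀ = (10.8593·0.209589 − 0.172414·15.4) / 0.037175 = -0.379186/0.037175 ≈ -10.2.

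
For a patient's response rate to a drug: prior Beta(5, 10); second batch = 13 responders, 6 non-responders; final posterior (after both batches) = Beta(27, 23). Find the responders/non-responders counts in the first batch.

Because Beta–binomial updating is additive in the counts, the combined data contributed (α_post−α_prior, β_post−β_prior) successes and failures.
Total across both batches: 27−5=22 responders, 23−10=13 non-responders.
Subtract the second batch: 22−13=9 responders and 13−6=7 non-responders.

9 responders and 7 non-responders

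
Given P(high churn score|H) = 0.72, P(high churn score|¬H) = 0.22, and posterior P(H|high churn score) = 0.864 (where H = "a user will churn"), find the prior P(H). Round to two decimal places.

P(H) = 0.66

Bayes' rule in odds form gives O(H|E) = O(H)·[P(E|H)/P(E|¬H)], hence O(H) = O(H|E)/LR.
Posterior odds = 0.864/(1−0.864) = 6.3529. LR = 0.72/0.22 = 3.2727.
Prior odds = 6.3529/3.2727 = 1.9412, so P(H) = 1.9412/(1+1.9412) ≈ 0.66.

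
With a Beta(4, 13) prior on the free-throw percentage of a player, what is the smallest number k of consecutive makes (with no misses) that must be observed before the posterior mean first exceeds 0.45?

After k makes and 0 misses the posterior is Beta(4+k, 13), with mean (4+k)/(4+13+k).
Set (4+k)/(17+k) > 0.45 and solve: k > (0.45·17 − 4)/(1 − 0.45) = 6.636.
The smallest integer exceeding 6.636 is 7, and checking k=7: (11)/(24) = 0.4583 > 0.45.

k = 7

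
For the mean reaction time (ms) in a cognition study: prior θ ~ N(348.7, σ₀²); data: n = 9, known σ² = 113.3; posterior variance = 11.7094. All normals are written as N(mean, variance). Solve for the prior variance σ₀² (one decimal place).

σ₀² = 167.6

Posterior precision equals prior precision plus data precision: 1/σ_n² = 1/σ₀² + n/σ².
So 1/σ₀² = 1/11.7094 − 9/113.3 = 0.085401 − 0.079435 = 0.005966.
Hence σ₀² = 1/0.005966 ≈ 167.6.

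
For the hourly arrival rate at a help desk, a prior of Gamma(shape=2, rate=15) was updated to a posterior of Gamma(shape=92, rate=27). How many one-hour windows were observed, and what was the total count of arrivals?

A Gamma(α, β) prior (rate parametrization) on a Poisson rate with n observations summing to S gives posterior Gamma(α+S, β+n).
Matching: Σxᵢ = 92 − 2 = 90 and n = 27 − 15 = 12.

n = 12 one-hour windows with total 90 arrivals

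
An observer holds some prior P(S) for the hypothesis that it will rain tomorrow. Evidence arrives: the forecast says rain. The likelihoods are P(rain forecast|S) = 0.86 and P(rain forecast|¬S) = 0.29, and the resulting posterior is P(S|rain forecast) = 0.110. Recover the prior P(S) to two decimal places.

In odds form, posterior odds = prior odds × likelihood ratio, so prior odds = posterior odds ÷ LR.
Posterior odds = 0.110/(1−0.110) = 0.1236. LR = 0.86/0.29 = 2.9655.
Prior odds = 0.1236/2.9655 = 0.0417, so P(S) = 0.0417/(1+0.0417) ≈ 0.04.

P(S) = 0.04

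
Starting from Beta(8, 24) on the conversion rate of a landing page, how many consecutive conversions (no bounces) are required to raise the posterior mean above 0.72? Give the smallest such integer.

After k conversions and 0 bounces the posterior is Beta(8+k, 24), with mean (8+k)/(8+24+k).
Set (8+k)/(32+k) > 0.72 and solve: k > (0.72·32 − 8)/(1 − 0.72) = 53.714.
The smallest integer exceeding 53.714 is 54, and checking k=54: (62)/(86) = 0.7209 > 0.72.

k = 54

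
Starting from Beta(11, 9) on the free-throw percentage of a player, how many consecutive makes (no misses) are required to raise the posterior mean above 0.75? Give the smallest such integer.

k = 17

After k makes and 0 misses the posterior is Beta(11+k, 9), with mean (11+k)/(11+9+k).
Set (11+k)/(20+k) > 0.75 and solve: k > (0.75·20 − 11)/(1 − 0.75) = 16.000.
The smallest integer exceeding 16.000 is 17.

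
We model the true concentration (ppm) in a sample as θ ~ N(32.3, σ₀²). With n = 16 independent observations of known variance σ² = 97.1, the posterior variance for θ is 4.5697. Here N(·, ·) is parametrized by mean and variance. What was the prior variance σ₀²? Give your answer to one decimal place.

σ₀² = 18.5

For the Normal–Normal model with known σ², precisions add: τ_n = τ₀ + n/σ².
So 1/σ₀² = 1/4.5697 − 16/97.1 = 0.218833 − 0.164779 = 0.054054.
Hence σ₀² = 1/0.054054 ≈ 18.5.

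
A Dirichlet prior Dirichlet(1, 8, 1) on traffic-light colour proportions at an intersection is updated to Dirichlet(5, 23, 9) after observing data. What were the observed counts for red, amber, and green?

counts (4, 15, 8)

For a Dirichlet(α) prior with multinomial counts c, the posterior is Dirichlet(α + c) componentwise.
Counts are posterior − prior componentwise: 5−1=4, 23−8=15, 9−1=8.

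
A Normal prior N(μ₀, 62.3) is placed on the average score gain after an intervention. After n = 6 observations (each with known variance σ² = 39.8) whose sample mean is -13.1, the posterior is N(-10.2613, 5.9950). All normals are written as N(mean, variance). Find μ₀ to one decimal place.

With known observation variance, the Normal–Normal posterior has precision τ_n = τ₀ + n/σ² and mean μ_n = (τ₀μ₀ + (n/σ²)x̄)/τ_n.
Here τ₀ = 1/62.3 = 0.016051 and τ_data = 6/39.8 = 0.150754, so τ_n = 0.166805.
Rearranging for μ₀: μ₀ = (μ_n·τ_n − τ_data·x̄)/τ₀ = (-10.2613·0.166805 − 0.150754·-13.1) / 0.016051 = 0.263241/0.016051 ≈ 16.4.

μ₀ = 16.4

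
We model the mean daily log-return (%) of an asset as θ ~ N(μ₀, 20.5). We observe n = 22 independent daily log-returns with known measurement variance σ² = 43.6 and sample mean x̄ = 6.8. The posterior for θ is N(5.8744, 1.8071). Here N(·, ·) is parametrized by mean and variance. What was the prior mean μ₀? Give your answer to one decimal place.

With known observation variance, the Normal–Normal posterior has precision τ_n = τ₀ + n/σ² and mean μ_n = (τ₀μ₀ + (n/σ²)x̄)/τ_n.
Here τ₀ = 1/20.5 = 0.048780 and τ_data = 22/43.6 = 0.504587, so τ_n = 0.553367.
Rearranging for μ₀: μ₀ = (μ_n·τ_n − τ_data·x̄)/τ₀ = (5.8744·0.553367 − 0.504587·6.8) / 0.048780 = -0.180492/0.048780 ≈ -3.7.

μ₀ = -3.7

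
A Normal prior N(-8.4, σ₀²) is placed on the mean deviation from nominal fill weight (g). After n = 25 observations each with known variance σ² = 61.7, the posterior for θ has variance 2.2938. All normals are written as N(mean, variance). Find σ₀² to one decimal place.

σ₀² = 32.5

For the Normal–Normal model with known σ², precisions add: τ_n = τ₀ + n/σ².
So 1/σ₀² = 1/2.2938 − 25/61.7 = 0.435958 − 0.405186 = 0.030772.
Hence σ₀² = 1/0.030772 ≈ 32.5.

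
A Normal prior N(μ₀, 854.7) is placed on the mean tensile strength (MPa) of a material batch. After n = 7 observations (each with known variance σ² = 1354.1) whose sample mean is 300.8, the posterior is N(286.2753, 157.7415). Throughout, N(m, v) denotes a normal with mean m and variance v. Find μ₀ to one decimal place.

μ₀ = 222.1

With known observation variance, the Normal–Normal posterior has precision τ_n = τ₀ + n/σ² and mean μ_n = (τ₀μ₀ + (n/σ²)x̄)/τ_n.
Here τ₀ = 1/854.7 = 0.001170 and τ_data = 7/1354.1 = 0.005169, so τ_n = 0.006339.
Rearranging for μ₀: μ₀ = (μ_n·τ_n − τ_data·x̄)/τ₀ = (286.2753·0.006339 − 0.005169·300.8) / 0.001170 = 0.259864/0.001170 ≈ 222.1.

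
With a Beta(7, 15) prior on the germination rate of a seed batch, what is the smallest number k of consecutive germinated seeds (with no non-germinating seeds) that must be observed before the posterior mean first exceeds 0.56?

After k germinated seeds and 0 non-germinating seeds the posterior is Beta(7+k, 15), with mean (7+k)/(7+15+k).
Set (7+k)/(22+k) > 0.56 and solve: k > (0.56·22 − 7)/(1 − 0.56) = 12.091.
The smallest integer exceeding 12.091 is 13, and checking k=13: (20)/(35) = 0.5714 > 0.56.

k = 13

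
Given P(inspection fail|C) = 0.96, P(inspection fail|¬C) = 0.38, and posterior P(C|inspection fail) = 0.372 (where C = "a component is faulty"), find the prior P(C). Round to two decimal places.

In odds form, posterior odds = prior odds × likelihood ratio, so prior odds = posterior odds ÷ LR.
Posterior odds = 0.372/(1−0.372) = 0.5924. LR = 0.96/0.38 = 2.5263.
Prior odds = 0.5924/2.5263 = 0.2345, so P(C) = 0.2345/(1+0.2345) ≈ 0.19.

P(C) = 0.19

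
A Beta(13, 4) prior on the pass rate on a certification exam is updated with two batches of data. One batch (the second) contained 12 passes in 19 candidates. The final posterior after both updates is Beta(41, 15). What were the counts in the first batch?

Because Beta–binomial updating is additive in the counts, the combined data contributed (α_post−α_prior, β_post−β_prior) successes and failures.
Total across both batches: 41−13=28 passes, 15−4=11 failures.
Subtract the second batch: 28−12=16 passes and 11−7=4 failures.

16 passes and 4 failures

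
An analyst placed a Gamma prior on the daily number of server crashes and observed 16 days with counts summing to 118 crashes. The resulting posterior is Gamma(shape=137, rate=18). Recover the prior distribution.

Gamma(shape=19, rate=2)

Gamma–Poisson conjugacy: posterior shape = α + Σxᵢ, posterior rate = β + n.
So α = 137 − 118 = 19 and β = 18 − 16 = 2.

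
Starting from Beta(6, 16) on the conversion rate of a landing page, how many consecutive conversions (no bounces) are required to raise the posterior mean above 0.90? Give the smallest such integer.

After k conversions and 0 bounces the posterior is Beta(6+k, 16), with mean (6+k)/(6+16+k).
Set (6+k)/(22+k) > 0.90 and solve: k > (0.90·22 − 6)/(1 − 0.90) = 138.000.
The smallest integer exceeding 138.000 is 139, and checking k=139: (145)/(161) = 0.9006 > 0.90.

k = 139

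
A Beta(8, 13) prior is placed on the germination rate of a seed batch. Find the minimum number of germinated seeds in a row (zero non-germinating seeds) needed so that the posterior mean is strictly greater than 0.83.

After k germinated seeds and 0 non-germinating seeds the posterior is Beta(8+k, 13), with mean (8+k)/(8+13+k).
Set (8+k)/(21+k) > 0.83 and solve: k > (0.83·21 − 8)/(1 − 0.83) = 55.471.
The smallest integer exceeding 55.471 is 56, and checking k=56: (64)/(77) = 0.8312 > 0.83.

k = 56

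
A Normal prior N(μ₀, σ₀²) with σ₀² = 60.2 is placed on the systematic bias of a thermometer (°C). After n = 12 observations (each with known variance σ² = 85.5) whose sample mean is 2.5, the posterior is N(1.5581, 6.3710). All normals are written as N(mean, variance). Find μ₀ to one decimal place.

With known observation variance, the Normal–Normal posterior has precision τ_n = τ₀ + n/σ² and mean μ_n = (τ₀μ₀ + (n/σ²)x̄)/τ_n.
Here τ₀ = 1/60.2 = 0.016611 and τ_data = 12/85.5 = 0.140351, so τ_n = 0.156962.
Rearranging for μ₀: μ₀ = (μ_n·τ_n − τ_data·x̄)/τ₀ = (1.5581·0.156962 − 0.140351·2.5) / 0.016611 = -0.106315/0.016611 ≈ -6.4.

μ₀ = -6.4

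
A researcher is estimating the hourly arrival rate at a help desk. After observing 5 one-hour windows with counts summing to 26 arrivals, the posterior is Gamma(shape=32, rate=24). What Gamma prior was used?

Gamma(shape=6, rate=19)

A Gamma(α, β) prior (rate parametrization) on a Poisson rate with n observations summing to S gives posterior Gamma(α+S, β+n).
So α = 32 − 26 = 6 and β = 24 − 5 = 19.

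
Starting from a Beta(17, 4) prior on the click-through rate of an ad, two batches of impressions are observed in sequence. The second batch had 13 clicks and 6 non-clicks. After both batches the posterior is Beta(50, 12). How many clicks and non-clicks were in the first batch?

20 clicks and 2 non-clicks

Sequential conjugate updates are equivalent to a single update on the pooled data, so total successes = posterior α − prior α and total failures = posterior β − prior β.
Total across both batches: 50−17=33 clicks, 12−4=8 non-clicks.
Subtract the second batch: 33−13=20 clicks and 8−6=2 non-clicks.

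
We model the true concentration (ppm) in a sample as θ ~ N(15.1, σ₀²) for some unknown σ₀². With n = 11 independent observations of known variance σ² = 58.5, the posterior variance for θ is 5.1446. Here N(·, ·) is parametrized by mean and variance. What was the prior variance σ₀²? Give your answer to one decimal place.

σ₀² = 157.6

Posterior precision equals prior precision plus data precision: 1/σ_n² = 1/σ₀² + n/σ².
So 1/σ₀² = 1/5.1446 − 11/58.5 = 0.194379 − 0.188034 = 0.006345.
Hence σ₀² = 1/0.006345 ≈ 157.6.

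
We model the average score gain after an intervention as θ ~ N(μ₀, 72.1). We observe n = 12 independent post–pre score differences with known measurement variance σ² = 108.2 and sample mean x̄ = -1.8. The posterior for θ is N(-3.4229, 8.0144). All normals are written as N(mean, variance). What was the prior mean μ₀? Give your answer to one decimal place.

The posterior mean is a precision-weighted average: μ_n = (τ₀μ₀ + τ_data·x̄)/(τ₀+τ_data), with τ₀=1/σ₀² and τ_data=n/σ².
Here τ₀ = 1/72.1 = 0.013870 and τ_data = 12/108.2 = 0.110906, so τ_n = 0.124776.
Rearranging for μ₀: μ₀ = (μ_n·τ_n − τ_data·x̄)/τ₀ = (-3.4229·0.124776 − 0.110906·-1.8) / 0.013870 = -0.227465/0.013870 ≈ -16.4.

μ₀ = -16.4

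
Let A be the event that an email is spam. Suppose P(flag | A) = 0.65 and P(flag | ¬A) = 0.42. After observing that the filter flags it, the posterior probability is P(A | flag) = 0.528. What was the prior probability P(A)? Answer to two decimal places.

P(A) = 0.42

In odds form, posterior odds = prior odds × likelihood ratio, so prior odds = posterior odds ÷ LR.
Posterior odds = 0.528/(1−0.528) = 1.1186. LR = 0.65/0.42 = 1.5476.
Prior odds = 1.1186/1.5476 = 0.7228, so P(A) = 0.7228/(1+0.7228) ≈ 0.42.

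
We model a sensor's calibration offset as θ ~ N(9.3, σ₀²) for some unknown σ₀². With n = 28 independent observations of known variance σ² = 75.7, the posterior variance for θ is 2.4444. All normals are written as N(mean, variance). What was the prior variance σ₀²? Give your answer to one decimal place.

σ₀² = 25.5

Posterior precision equals prior precision plus data precision: 1/σ_n² = 1/σ₀² + n/σ².
So 1/σ₀² = 1/2.4444 − 28/75.7 = 0.409098 − 0.369881 = 0.039217.
Hence σ₀² = 1/0.039217 ≈ 25.5.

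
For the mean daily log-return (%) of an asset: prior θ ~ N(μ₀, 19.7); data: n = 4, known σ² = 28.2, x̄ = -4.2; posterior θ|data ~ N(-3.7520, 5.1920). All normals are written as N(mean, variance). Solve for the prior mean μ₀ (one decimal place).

The posterior mean is a precision-weighted average: μ_n = (τ₀μ₀ + τ_data·x̄)/(τ₀+τ_data), with τ₀=1/σ₀² and τ_data=n/σ².
Here τ₀ = 1/19.7 = 0.050761 and τ_data = 4/28.2 = 0.141844, so τ_n = 0.192605.
Rearranging for μ₀: μ₀ = (μ_n·τ_n − τ_data·x̄)/τ₀ = (-3.7520·0.192605 − 0.141844·-4.2) / 0.050761 = -0.126909/0.050761 ≈ -2.5.

μ₀ = -2.5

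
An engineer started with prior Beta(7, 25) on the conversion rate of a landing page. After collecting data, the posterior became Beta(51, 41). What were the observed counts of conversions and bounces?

44 conversions and 16 bounces

Beta is conjugate to the binomial likelihood: posterior = Beta(α+s, β+f).
Match parameters: s=51−7=44, f=41−25=16.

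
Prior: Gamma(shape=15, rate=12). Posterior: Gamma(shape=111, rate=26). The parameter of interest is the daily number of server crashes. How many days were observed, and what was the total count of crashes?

n = 14 days with total 96 crashes

Gamma–Poisson conjugacy: posterior shape = α + Σxᵢ, posterior rate = β + n.
Matching: Σxᵢ = 111 − 15 = 96 and n = 26 − 12 = 14.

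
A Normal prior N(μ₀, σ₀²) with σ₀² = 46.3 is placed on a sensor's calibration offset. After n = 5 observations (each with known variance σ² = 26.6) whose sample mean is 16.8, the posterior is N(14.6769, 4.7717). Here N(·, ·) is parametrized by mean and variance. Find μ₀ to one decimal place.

With known observation variance, the Normal–Normal posterior has precision τ_n = τ₀ + n/σ² and mean μ_n = (τ₀μ₀ + (n/σ²)x̄)/τ_n.
Here τ₀ = 1/46.3 = 0.021598 and τ_data = 5/26.6 = 0.187970, so τ_n = 0.209568.
Rearranging for μ₀: μ₀ = (μ_n·τ_n − τ_data·x̄)/τ₀ = (14.6769·0.209568 − 0.187970·16.8) / 0.021598 = -0.082087/0.021598 ≈ -3.8.

μ₀ = -3.8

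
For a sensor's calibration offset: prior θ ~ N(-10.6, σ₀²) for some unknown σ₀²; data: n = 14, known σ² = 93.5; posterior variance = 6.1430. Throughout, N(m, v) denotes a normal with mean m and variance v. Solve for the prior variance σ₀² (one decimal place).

σ₀² = 76.6

For the Normal–Normal model with known σ², precisions add: τ_n = τ₀ + n/σ².
So 1/σ₀² = 1/6.1430 − 14/93.5 = 0.162787 − 0.149733 = 0.013054.
Hence σ₀² = 1/0.013054 ≈ 76.6.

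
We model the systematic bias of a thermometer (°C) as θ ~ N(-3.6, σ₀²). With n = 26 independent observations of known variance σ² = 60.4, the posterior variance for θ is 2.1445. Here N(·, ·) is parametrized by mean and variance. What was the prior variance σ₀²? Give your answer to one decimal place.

σ₀² = 27.9

For the Normal–Normal model with known σ², precisions add: τ_n = τ₀ + n/σ².
So 1/σ₀² = 1/2.1445 − 26/60.4 = 0.466309 − 0.430464 = 0.035845.
Hence σ₀² = 1/0.035845 ≈ 27.9.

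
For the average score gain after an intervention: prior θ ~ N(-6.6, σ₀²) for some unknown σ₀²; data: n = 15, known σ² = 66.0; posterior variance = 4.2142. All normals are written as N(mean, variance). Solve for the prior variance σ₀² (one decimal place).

σ₀² = 99.8

Posterior precision equals prior precision plus data precision: 1/σ_n² = 1/σ₀² + n/σ².
So 1/σ₀² = 1/4.2142 − 15/66.0 = 0.237293 − 0.227273 = 0.010020.
Hence σ₀² = 1/0.010020 ≈ 99.8.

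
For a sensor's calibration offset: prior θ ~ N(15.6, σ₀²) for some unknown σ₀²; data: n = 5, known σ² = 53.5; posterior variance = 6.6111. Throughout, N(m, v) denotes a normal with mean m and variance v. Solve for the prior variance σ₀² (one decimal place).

σ₀² = 17.3

For the Normal–Normal model with known σ², precisions add: τ_n = τ₀ + n/σ².
So 1/σ₀² = 1/6.6111 − 5/53.5 = 0.151261 − 0.093458 = 0.057803.
Hence σ₀² = 1/0.057803 ≈ 17.3.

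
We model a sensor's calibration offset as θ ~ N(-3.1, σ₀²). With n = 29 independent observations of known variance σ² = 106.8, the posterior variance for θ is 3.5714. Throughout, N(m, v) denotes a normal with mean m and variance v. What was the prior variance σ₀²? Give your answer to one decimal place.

σ₀² = 118.1

Posterior precision equals prior precision plus data precision: 1/σ_n² = 1/σ₀² + n/σ².
So 1/σ₀² = 1/3.5714 − 29/106.8 = 0.280002 − 0.271536 = 0.008466.
Hence σ₀² = 1/0.008466 ≈ 118.1.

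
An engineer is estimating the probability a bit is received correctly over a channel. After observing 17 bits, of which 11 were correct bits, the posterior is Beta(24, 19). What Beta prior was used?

Beta(13, 13)

A Beta(a, b) prior with s successes and f failures in binomial data gives a Beta(a+s, b+f) posterior.
So a = 24 − 11 = 13 and b = 19 − 6 = 13.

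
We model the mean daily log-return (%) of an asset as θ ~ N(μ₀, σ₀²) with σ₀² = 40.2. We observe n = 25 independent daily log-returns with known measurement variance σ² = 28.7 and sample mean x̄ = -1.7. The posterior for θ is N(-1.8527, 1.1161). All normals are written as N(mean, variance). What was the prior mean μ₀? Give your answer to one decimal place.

With known observation variance, the Normal–Normal posterior has precision τ_n = τ₀ + n/σ² and mean μ_n = (τ₀μ₀ + (n/σ²)x̄)/τ_n.
Here τ₀ = 1/40.2 = 0.024876 and τ_data = 25/28.7 = 0.871080, so τ_n = 0.895956.
Rearranging for μ₀: μ₀ = (μ_n·τ_n − τ_data·x̄)/τ₀ = (-1.8527·0.895956 − 0.871080·-1.7) / 0.024876 = -0.179102/0.024876 ≈ -7.2.

μ₀ = -7.2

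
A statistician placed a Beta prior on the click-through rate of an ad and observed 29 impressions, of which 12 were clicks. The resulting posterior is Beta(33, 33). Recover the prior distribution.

Beta(21, 16)

Beta is conjugate to the binomial likelihood: posterior = Beta(a+s, b+f).
So a = 33 − 12 = 21 and b = 33 − 17 = 16.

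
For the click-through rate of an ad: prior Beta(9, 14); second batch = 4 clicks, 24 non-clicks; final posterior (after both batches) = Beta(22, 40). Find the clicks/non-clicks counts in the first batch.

Sequential conjugate updates are equivalent to a single update on the pooled data, so total successes = posterior α − prior α and total failures = posterior β − prior β.
Total across both batches: 22−9=13 clicks, 40−14=26 non-clicks.
Subtract the second batch: 13−4=9 clicks and 26−24=2 non-clicks.

9 clicks and 2 non-clicks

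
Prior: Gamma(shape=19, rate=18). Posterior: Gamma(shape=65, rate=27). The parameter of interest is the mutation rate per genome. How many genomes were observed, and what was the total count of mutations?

Gamma–Poisson conjugacy: posterior shape = α + Σxᵢ, posterior rate = β + n.
Matching: Σxᵢ = 65 − 19 = 46 and n = 27 − 18 = 9.

n = 9 genomes with total 46 mutations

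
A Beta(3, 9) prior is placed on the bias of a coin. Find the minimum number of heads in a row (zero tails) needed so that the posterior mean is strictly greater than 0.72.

k = 21

After k heads and 0 tails the posterior is Beta(3+k, 9), with mean (3+k)/(3+9+k).
Set (3+k)/(12+k) > 0.72 and solve: k > (0.72·12 − 3)/(1 − 0.72) = 20.143.
The smallest integer exceeding 20.143 is 21, and checking k=21: (24)/(33) = 0.7273 > 0.72.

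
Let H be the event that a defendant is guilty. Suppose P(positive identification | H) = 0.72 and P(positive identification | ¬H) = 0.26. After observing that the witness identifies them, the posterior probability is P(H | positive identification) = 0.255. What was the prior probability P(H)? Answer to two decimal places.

In odds form, posterior odds = prior odds × likelihood ratio, so prior odds = posterior odds ÷ LR.
Posterior odds = 0.255/(1−0.255) = 0.3423. LR = 0.72/0.26 = 2.7692.
Prior odds = 0.3423/2.7692 = 0.1236, so P(H) = 0.1236/(1+0.1236) ≈ 0.11.

P(H) = 0.11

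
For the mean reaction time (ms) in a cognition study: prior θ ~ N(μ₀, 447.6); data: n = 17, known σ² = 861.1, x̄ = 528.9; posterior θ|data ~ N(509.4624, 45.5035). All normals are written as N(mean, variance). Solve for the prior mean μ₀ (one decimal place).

μ₀ = 337.7

With known observation variance, the Normal–Normal posterior has precision τ_n = τ₀ + n/σ² and mean μ_n = (τ₀μ₀ + (n/σ²)x̄)/τ_n.
Here τ₀ = 1/447.6 = 0.002234 and τ_data = 17/861.1 = 0.019742, so τ_n = 0.021976.
Rearranging for μ₀: μ₀ = (μ_n·τ_n − τ_data·x̄)/τ₀ = (509.4624·0.021976 − 0.019742·528.9) / 0.002234 = 0.754402/0.002234 ≈ 337.7.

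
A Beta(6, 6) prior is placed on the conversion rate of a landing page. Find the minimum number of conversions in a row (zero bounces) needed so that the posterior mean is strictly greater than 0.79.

After k conversions and 0 bounces the posterior is Beta(6+k, 6), with mean (6+k)/(6+6+k).
Set (6+k)/(12+k) > 0.79 and solve: k > (0.79·12 − 6)/(1 − 0.79) = 16.571.
The smallest integer exceeding 16.571 is 17, and checking k=17: (23)/(29) = 0.7931 > 0.79.

k = 17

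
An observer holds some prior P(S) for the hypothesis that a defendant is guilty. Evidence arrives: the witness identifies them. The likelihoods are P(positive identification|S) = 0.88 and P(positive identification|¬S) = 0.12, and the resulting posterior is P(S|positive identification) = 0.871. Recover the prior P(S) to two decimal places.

In odds form, posterior odds = prior odds × likelihood ratio, so prior odds = posterior odds ÷ LR.
Posterior odds = 0.871/(1−0.871) = 6.7519. LR = 0.88/0.12 = 7.3333.
Prior odds = 6.7519/7.3333 = 0.9207, so P(S) = 0.9207/(1+0.9207) ≈ 0.48.

P(S) = 0.48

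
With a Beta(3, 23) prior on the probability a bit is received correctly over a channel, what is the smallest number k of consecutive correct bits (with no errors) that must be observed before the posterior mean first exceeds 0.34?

After k correct bits and 0 errors the posterior is Beta(3+k, 23), with mean (3+k)/(3+23+k).
Set (3+k)/(26+k) > 0.34 and solve: k > (0.34·26 − 3)/(1 − 0.34) = 8.848.
The smallest integer exceeding 8.848 is 9.

k = 9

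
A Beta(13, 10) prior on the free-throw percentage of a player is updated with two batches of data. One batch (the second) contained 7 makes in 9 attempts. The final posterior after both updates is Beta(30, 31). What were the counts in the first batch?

Sequential conjugate updates are equivalent to a single update on the pooled data, so total successes = posterior α − prior α and total failures = posterior β − prior β.
Total across both batches: 30−13=17 makes, 31−10=21 misses.
Subtract the second batch: 17−7=10 makes and 21−2=19 misses.

10 makes and 19 misses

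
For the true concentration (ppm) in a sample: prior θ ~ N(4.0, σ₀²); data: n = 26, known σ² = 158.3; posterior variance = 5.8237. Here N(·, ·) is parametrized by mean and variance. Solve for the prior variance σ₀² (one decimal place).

For the Normal–Normal model with known σ², precisions add: τ_n = τ₀ + n/σ².
So 1/σ₀² = 1/5.8237 − 26/158.3 = 0.171712 − 0.164245 = 0.007467.
Hence σ₀² = 1/0.007467 ≈ 133.9.

σ₀² = 133.9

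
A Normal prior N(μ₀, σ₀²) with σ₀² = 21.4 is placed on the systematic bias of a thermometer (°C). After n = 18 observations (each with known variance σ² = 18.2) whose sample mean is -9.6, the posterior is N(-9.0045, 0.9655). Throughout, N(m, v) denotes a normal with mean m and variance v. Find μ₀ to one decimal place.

The posterior mean is a precision-weighted average: μ_n = (τ₀μ₀ + τ_data·x̄)/(τ₀+τ_data), with τ₀=1/σ₀² and τ_data=n/σ².
Here τ₀ = 1/21.4 = 0.046729 and τ_data = 18/18.2 = 0.989011, so τ_n = 1.035740.
Rearranging for μ₀: μ₀ = (μ_n·τ_n − τ_data·x̄)/τ₀ = (-9.0045·1.035740 − 0.989011·-9.6) / 0.046729 = 0.168185/0.046729 ≈ 3.6.

μ₀ = 3.6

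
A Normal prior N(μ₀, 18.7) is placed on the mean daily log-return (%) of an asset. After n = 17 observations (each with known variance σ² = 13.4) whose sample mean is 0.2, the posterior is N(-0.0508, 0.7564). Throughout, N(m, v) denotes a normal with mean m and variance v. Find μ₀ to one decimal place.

With known observation variance, the Normal–Normal posterior has precision τ_n = τ₀ + n/σ² and mean μ_n = (τ₀μ₀ + (n/σ²)x̄)/τ_n.
Here τ₀ = 1/18.7 = 0.053476 and τ_data = 17/13.4 = 1.268657, so τ_n = 1.322133.
Rearranging for μ₀: μ₀ = (μ_n·τ_n − τ_data·x̄)/τ₀ = (-0.0508·1.322133 − 1.268657·0.2) / 0.053476 = -0.320896/0.053476 ≈ -6.0.

μ₀ = -6.0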